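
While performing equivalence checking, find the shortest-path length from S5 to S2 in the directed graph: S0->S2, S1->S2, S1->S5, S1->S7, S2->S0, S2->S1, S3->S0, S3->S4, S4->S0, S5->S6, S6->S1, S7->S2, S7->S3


BFS layer-by-layer from S5:
  dist 0: {S5}
  dist 1: {S6}
  dist 2: {S1}
  dist 3: {S2, S7}
  -> S2 reached at distance 3
Shortest path length = 3

3


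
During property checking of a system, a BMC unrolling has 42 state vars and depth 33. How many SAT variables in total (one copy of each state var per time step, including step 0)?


BMC unrolls to depth k, creating one copy of each state var for steps 0..k.
Step count = 33 + 1 = 34 (steps 0 through 33)
Vars per step = 42
Total = 42 * 34 = 1428

1428


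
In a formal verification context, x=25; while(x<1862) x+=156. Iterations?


Step 1: x goes from 25 toward 1862 by 156; the body runs while x<1862, so iterations = ceil((bound-start)/step)
Step 2: Distance=1837
Step 3: ceil(1837/156)=12

12


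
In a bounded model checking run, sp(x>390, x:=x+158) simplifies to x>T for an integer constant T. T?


Formula: sp(P, x:=E) = exists old_x. (x = E[old_x/x]) AND P[old_x/x] (old_x is the value of x before the assignment; eliminate old_x by solving x = E[old_x/x] for old_x)
Step 1: Precondition P: x>390, i.e. old_x > 390
Step 2: Assignment gives x = old_x + 158, so old_x = x - 158
Step 3: Substitute into P: x - 158 > 390
Step 4: Simplify: x > 390+158 = 548

548


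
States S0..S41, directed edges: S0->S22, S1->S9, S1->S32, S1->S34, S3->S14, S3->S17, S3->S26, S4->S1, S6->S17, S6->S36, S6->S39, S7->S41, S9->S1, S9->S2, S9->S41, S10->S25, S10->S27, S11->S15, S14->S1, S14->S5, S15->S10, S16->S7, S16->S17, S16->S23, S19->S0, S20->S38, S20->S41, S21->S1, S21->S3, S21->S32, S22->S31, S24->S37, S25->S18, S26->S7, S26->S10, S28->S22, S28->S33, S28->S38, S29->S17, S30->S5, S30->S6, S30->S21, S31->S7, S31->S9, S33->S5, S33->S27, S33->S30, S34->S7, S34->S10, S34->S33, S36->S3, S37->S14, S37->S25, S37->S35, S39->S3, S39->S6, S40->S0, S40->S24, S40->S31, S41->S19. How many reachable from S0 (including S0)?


BFS from S0:
  layer 0: {S0}
  layer 1: {S22}
  layer 2: {S31}
  layer 3: {S7, S9}
  layer 4: {S1, S2, S41}
  layer 5: {S19, S32, S34}
  layer 6: {S10, S33}
  layer 7: {S5, S25, S27, S30}
  layer 8: {S6, S18, S21}
  layer 9: {S3, S17, S36, S39}
  layer 10: {S14, S26}
Reachable set: {S0, S1, S2, S3, S5, S6, S7, S9, S10, S14, S17, S18, S19, S21, S22, S25, S26, S27, S30, S31, S32, S33, S34, S36, S39, S41}
Count = 26

26


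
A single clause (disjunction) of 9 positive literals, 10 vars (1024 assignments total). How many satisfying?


Step 1: Total=2^10=1024
Step 2: Unsat when all 9 false: 2^1=2
Step 3: Sat=1024-2=1022

1022


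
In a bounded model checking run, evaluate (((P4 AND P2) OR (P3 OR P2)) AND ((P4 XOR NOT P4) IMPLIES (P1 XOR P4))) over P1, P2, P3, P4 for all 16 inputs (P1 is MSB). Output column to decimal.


Formula: (((P4 AND P2) OR (P3 OR P2)) AND ((P4 XOR NOT P4) IMPLIES (P1 XOR P4))) over P1, P2, P3, P4 (16 rows)
Evaluate each row (bits = P1,P2,P3,P4, MSB first):
  row 0 [0000]: (((0 AND 0) OR (0 OR 0)) AND ((0 XOR NOT 0) IMPLIES (0 XOR 0))) -> 0
  row 1 [0001]: (((1 AND 0) OR (0 OR 0)) AND ((1 XOR NOT 1) IMPLIES (0 XOR 1))) -> 0
  row 2 [0010]: (((0 AND 0) OR (1 OR 0)) AND ((0 XOR NOT 0) IMPLIES (0 XOR 0))) -> 0
  row 3 [0011]: (((1 AND 0) OR (1 OR 0)) AND ((1 XOR NOT 1) IMPLIES (0 XOR 1))) -> 1
  row 4 [0100]: (((0 AND 1) OR (0 OR 1)) AND ((0 XOR NOT 0) IMPLIES (0 XOR 0))) -> 0
  row 5 [0101]: (((1 AND 1) OR (0 OR 1)) AND ((1 XOR NOT 1) IMPLIES (0 XOR 1))) -> 1
  row 6 [0110]: (((0 AND 1) OR (1 OR 1)) AND ((0 XOR NOT 0) IMPLIES (0 XOR 0))) -> 0
  row 7 [0111]: (((1 AND 1) OR (1 OR 1)) AND ((1 XOR NOT 1) IMPLIES (0 XOR 1))) -> 1
  row 8 [1000]: (((0 AND 0) OR (0 OR 0)) AND ((0 XOR NOT 0) IMPLIES (1 XOR 0))) -> 0
  row 9 [1001]: (((1 AND 0) OR (0 OR 0)) AND ((1 XOR NOT 1) IMPLIES (1 XOR 1))) -> 0
  row 10 [1010]: (((0 AND 0) OR (1 OR 0)) AND ((0 XOR NOT 0) IMPLIES (1 XOR 0))) -> 1
  row 11 [1011]: (((1 AND 0) OR (1 OR 0)) AND ((1 XOR NOT 1) IMPLIES (1 XOR 1))) -> 0
  row 12 [1100]: (((0 AND 1) OR (0 OR 1)) AND ((0 XOR NOT 0) IMPLIES (1 XOR 0))) -> 1
  row 13 [1101]: (((1 AND 1) OR (0 OR 1)) AND ((1 XOR NOT 1) IMPLIES (1 XOR 1))) -> 0
  row 14 [1110]: (((0 AND 1) OR (1 OR 1)) AND ((0 XOR NOT 0) IMPLIES (1 XOR 0))) -> 1
  row 15 [1111]: (((1 AND 1) OR (1 OR 1)) AND ((1 XOR NOT 1) IMPLIES (1 XOR 1))) -> 0
Full result column, 4 rows per line (P1,P2 fixed per line; P3,P4 runs 00..11 left to right):
  rows 0-3 [P1,P2=00]: 0001  = hex 1
  rows 4-7 [P1,P2=01]: 0101  = hex 5
  rows 8-11 [P1,P2=10]: 0010  = hex 2
  rows 12-15 [P1,P2=11]: 1010  = hex A
Output column (row 0 .. row 15) = 0001010100101010
Output column grouped in 4s = 0001 0101 0010 1010 = 0x152A
Convert to decimal digit by digit (value = value*16 + digit):
  1 -> 1
  1*16 + 5 = 21
  21*16 + 2 = 338
  338*16 + 10 (A) = 5418
Decimal = 5418

5418


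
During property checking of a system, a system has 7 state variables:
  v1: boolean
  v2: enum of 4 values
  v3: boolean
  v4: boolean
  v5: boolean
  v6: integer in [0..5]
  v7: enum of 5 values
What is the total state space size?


State space = product of domain sizes of all variables.
Domain sizes:
  v1 (boolean): 2
  v2 (enum of 4 values): 4
  v3 (boolean): 2
  v4 (boolean): 2
  v5 (boolean): 2
  v6 (integer in [0..5]): 6
  v7 (enum of 5 values): 5
Product = 2 * 4 * 2 * 2 * 2 * 6 * 5 = 1920

1920


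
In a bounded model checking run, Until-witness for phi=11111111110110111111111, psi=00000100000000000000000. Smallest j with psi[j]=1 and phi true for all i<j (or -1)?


(phi U psi) at 0: need smallest j with psi[j]=1 and phi[i]=1 for all i in [0,j).
Scan from step 0:
  step 0: phi=1, psi=0 -> continue
  step 1: phi=1, psi=0 -> continue
  step 2: phi=1, psi=0 -> continue
  step 3: phi=1, psi=0 -> continue
  step 5: psi=1 and phi held for [0,5) -> witness found
Witness step = 5

5


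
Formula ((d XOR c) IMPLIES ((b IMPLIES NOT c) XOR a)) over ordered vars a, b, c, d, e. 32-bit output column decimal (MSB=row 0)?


Formula: ((d XOR c) IMPLIES ((b IMPLIES NOT c) XOR a)) over a, b, c, d, e (32 rows)
Evaluate each row (bits = a,b,c,d,e, MSB first):
  row 0 [00000]: ((0 XOR 0) IMPLIES ((0 IMPLIES NOT 0) XOR 0)) -> 1
  row 1 [00001]: ((0 XOR 0) IMPLIES ((0 IMPLIES NOT 0) XOR 0)) -> 1
  row 2 [00010]: ((1 XOR 0) IMPLIES ((0 IMPLIES NOT 0) XOR 0)) -> 1
  row 3 [00011]: ((1 XOR 0) IMPLIES ((0 IMPLIES NOT 0) XOR 0)) -> 1
  row 4 [00100]: ((0 XOR 1) IMPLIES ((0 IMPLIES NOT 1) XOR 0)) -> 1
  row 5 [00101]: ((0 XOR 1) IMPLIES ((0 IMPLIES NOT 1) XOR 0)) -> 1
  row 6 [00110]: ((1 XOR 1) IMPLIES ((0 IMPLIES NOT 1) XOR 0)) -> 1
  row 7 [00111]: ((1 XOR 1) IMPLIES ((0 IMPLIES NOT 1) XOR 0)) -> 1
  row 8 [01000]: ((0 XOR 0) IMPLIES ((1 IMPLIES NOT 0) XOR 0)) -> 1
  row 9 [01001]: ((0 XOR 0) IMPLIES ((1 IMPLIES NOT 0) XOR 0)) -> 1
  row 10 [01010]: ((1 XOR 0) IMPLIES ((1 IMPLIES NOT 0) XOR 0)) -> 1
  row 11 [01011]: ((1 XOR 0) IMPLIES ((1 IMPLIES NOT 0) XOR 0)) -> 1
  row 12 [01100]: ((0 XOR 1) IMPLIES ((1 IMPLIES NOT 1) XOR 0)) -> 0
  row 13 [01101]: ((0 XOR 1) IMPLIES ((1 IMPLIES NOT 1) XOR 0)) -> 0
  row 14 [01110]: ((1 XOR 1) IMPLIES ((1 IMPLIES NOT 1) XOR 0)) -> 1
  row 15 [01111]: ((1 XOR 1) IMPLIES ((1 IMPLIES NOT 1) XOR 0)) -> 1
  row 16 [10000]: ((0 XOR 0) IMPLIES ((0 IMPLIES NOT 0) XOR 1)) -> 1
  row 17 [10001]: ((0 XOR 0) IMPLIES ((0 IMPLIES NOT 0) XOR 1)) -> 1
  row 18 [10010]: ((1 XOR 0) IMPLIES ((0 IMPLIES NOT 0) XOR 1)) -> 0
  row 19 [10011]: ((1 XOR 0) IMPLIES ((0 IMPLIES NOT 0) XOR 1)) -> 0
  row 20 [10100]: ((0 XOR 1) IMPLIES ((0 IMPLIES NOT 1) XOR 1)) -> 0
  row 21 [10101]: ((0 XOR 1) IMPLIES ((0 IMPLIES NOT 1) XOR 1)) -> 0
  row 22 [10110]: ((1 XOR 1) IMPLIES ((0 IMPLIES NOT 1) XOR 1)) -> 1
  row 23 [10111]: ((1 XOR 1) IMPLIES ((0 IMPLIES NOT 1) XOR 1)) -> 1
  row 24 [11000]: ((0 XOR 0) IMPLIES ((1 IMPLIES NOT 0) XOR 1)) -> 1
  row 25 [11001]: ((0 XOR 0) IMPLIES ((1 IMPLIES NOT 0) XOR 1)) -> 1
  row 26 [11010]: ((1 XOR 0) IMPLIES ((1 IMPLIES NOT 0) XOR 1)) -> 0
  row 27 [11011]: ((1 XOR 0) IMPLIES ((1 IMPLIES NOT 0) XOR 1)) -> 0
  row 28 [11100]: ((0 XOR 1) IMPLIES ((1 IMPLIES NOT 1) XOR 1)) -> 1
  row 29 [11101]: ((0 XOR 1) IMPLIES ((1 IMPLIES NOT 1) XOR 1)) -> 1
  row 30 [11110]: ((1 XOR 1) IMPLIES ((1 IMPLIES NOT 1) XOR 1)) -> 1
  row 31 [11111]: ((1 XOR 1) IMPLIES ((1 IMPLIES NOT 1) XOR 1)) -> 1
Full result column, 4 rows per line (a,b,c fixed per line; d,e runs 00..11 left to right):
  rows 0-3 [a,b,c=000]: 1111  = hex F
  rows 4-7 [a,b,c=001]: 1111  = hex F
  rows 8-11 [a,b,c=010]: 1111  = hex F
  rows 12-15 [a,b,c=011]: 0011  = hex 3
  rows 16-19 [a,b,c=100]: 1100  = hex C
  rows 20-23 [a,b,c=101]: 0011  = hex 3
  rows 24-27 [a,b,c=110]: 1100  = hex C
  rows 28-31 [a,b,c=111]: 1111  = hex F
Output column (row 0 .. row 31) = 11111111111100111100001111001111
Output column grouped in 4s = 1111 1111 1111 0011 1100 0011 1100 1111 = 0xFFF3C3CF
Convert to decimal digit by digit (value = value*16 + digit):
  F -> 15
  15*16 + 15 (F) = 255
  255*16 + 15 (F) = 4095
  4095*16 + 3 = 65523
  65523*16 + 12 (C) = 1048380
  1048380*16 + 3 = 16774083
  16774083*16 + 12 (C) = 268385340
  268385340*16 + 15 (F) = 4294165455
Decimal = 4294165455

4294165455


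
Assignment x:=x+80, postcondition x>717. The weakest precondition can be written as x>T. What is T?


Formula: wp(x:=E, P) = P[E/x] (substitute E for x in postcondition)
Step 1: Postcondition: x>717
Step 2: Substitute x+80 for x: x+80>717
Step 3: Solve for x: x > 717-80 = 637

637


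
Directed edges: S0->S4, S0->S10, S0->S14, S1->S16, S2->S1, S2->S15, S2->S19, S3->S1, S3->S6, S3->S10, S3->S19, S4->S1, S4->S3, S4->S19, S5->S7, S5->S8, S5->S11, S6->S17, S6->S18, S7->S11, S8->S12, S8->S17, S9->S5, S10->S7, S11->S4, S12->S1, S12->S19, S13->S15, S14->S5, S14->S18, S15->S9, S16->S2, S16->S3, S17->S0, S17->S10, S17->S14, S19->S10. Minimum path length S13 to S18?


BFS layer-by-layer from S13:
  dist 0: {S13}
  dist 1: {S15}
  dist 2: {S9}
  dist 3: {S5}
  dist 4: {S7, S8, S11}
  dist 5: {S4, S12, S17}
  dist 6: {S0, S1, S3, S10, S14, S19}
  dist 7: {S6, S16, S18}
  -> S18 reached at distance 7
Shortest path length = 7

7


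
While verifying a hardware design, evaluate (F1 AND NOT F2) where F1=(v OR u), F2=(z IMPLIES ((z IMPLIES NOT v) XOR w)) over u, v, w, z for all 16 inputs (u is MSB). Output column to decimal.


F1 = (v OR u)
F2 = (z IMPLIES ((z IMPLIES NOT v) XOR w))
Counterexample to F1=>F2 is where F1=1 and F2=0.
Evaluate each row (bits = u,v,w,z, MSB first):
  row 0 [0000]: F1=0 F2=1 -> F1&~F2 -> 0
  row 1 [0001]: F1=0 F2=1 -> F1&~F2 -> 0
  row 2 [0010]: F1=0 F2=1 -> F1&~F2 -> 0
  row 3 [0011]: F1=0 F2=0 -> F1&~F2 -> 0
  row 4 [0100]: F1=1 F2=1 -> F1&~F2 -> 0
  row 5 [0101]: F1=1 F2=0 -> F1&~F2 -> 1
  row 6 [0110]: F1=1 F2=1 -> F1&~F2 -> 0
  row 7 [0111]: F1=1 F2=1 -> F1&~F2 -> 0
  row 8 [1000]: F1=1 F2=1 -> F1&~F2 -> 0
  row 9 [1001]: F1=1 F2=1 -> F1&~F2 -> 0
  row 10 [1010]: F1=1 F2=1 -> F1&~F2 -> 0
  row 11 [1011]: F1=1 F2=0 -> F1&~F2 -> 1
  row 12 [1100]: F1=1 F2=1 -> F1&~F2 -> 0
  row 13 [1101]: F1=1 F2=0 -> F1&~F2 -> 1
  row 14 [1110]: F1=1 F2=1 -> F1&~F2 -> 0
  row 15 [1111]: F1=1 F2=1 -> F1&~F2 -> 0
Full result column, 4 rows per line (u,v fixed per line; w,z runs 00..11 left to right):
  rows 0-3 [u,v=00]: 0000  = hex 0
  rows 4-7 [u,v=01]: 0100  = hex 4
  rows 8-11 [u,v=10]: 0001  = hex 1
  rows 12-15 [u,v=11]: 0100  = hex 4
Counterexample vector (row 0 .. row 15) = 0000010000010100
Output column grouped in 4s = 0000 0100 0001 0100 = 0x0414
Convert to decimal digit by digit (value = value*16 + digit):
  0 -> 0
  0*16 + 4 = 4
  4*16 + 1 = 65
  65*16 + 4 = 1044
Decimal = 1044

1044


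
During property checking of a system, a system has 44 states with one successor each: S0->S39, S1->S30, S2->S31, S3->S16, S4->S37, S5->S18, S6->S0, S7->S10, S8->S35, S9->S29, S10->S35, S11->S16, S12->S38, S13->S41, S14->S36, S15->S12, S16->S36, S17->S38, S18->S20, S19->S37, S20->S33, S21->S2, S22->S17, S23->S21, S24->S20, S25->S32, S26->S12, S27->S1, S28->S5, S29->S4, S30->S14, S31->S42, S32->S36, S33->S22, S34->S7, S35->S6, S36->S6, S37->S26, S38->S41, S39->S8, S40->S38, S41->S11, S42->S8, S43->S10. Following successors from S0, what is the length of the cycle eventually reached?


Trace from S0 until a state repeats:
  S0 -> S39 -> S8 -> S35 -> S6 -> S0
S0 first seen at step 0, revisited at step 5.
Cycle length = 5 - 0 = 5

5


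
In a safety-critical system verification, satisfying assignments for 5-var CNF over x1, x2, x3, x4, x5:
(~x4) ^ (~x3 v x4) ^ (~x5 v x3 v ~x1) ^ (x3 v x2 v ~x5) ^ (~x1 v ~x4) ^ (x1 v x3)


CNF with 6 clauses over 5 vars (32 assignments).
An assignment satisfies CNF iff every clause has >=1 true literal.
Check each row (bits = x1,x2,x3,x4,x5; clause T/F shown):
  row 0 [00000]: clauses=TTTTTF -> 0
  row 1 [00001]: clauses=TTTFTF -> 0
  row 2 [00010]: clauses=FTTTTF -> 0
  row 3 [00011]: clauses=FTTFTF -> 0
  row 4 [00100]: clauses=TFTTTT -> 0
  row 5 [00101]: clauses=TFTTTT -> 0
  row 6 [00110]: clauses=FTTTTT -> 0
  row 7 [00111]: clauses=FTTTTT -> 0
  row 8 [01000]: clauses=TTTTTF -> 0
  row 9 [01001]: clauses=TTTTTF -> 0
  row 10 [01010]: clauses=FTTTTF -> 0
  row 11 [01011]: clauses=FTTTTF -> 0
  row 12 [01100]: clauses=TFTTTT -> 0
  row 13 [01101]: clauses=TFTTTT -> 0
  row 14 [01110]: clauses=FTTTTT -> 0
  row 15 [01111]: clauses=FTTTTT -> 0
  row 16 [10000]: clauses=TTTTTT -> 1
  row 17 [10001]: clauses=TTFFTT -> 0
  row 18 [10010]: clauses=FTTTFT -> 0
  row 19 [10011]: clauses=FTFFFT -> 0
  row 20 [10100]: clauses=TFTTTT -> 0
  row 21 [10101]: clauses=TFTTTT -> 0
  row 22 [10110]: clauses=FTTTFT -> 0
  row 23 [10111]: clauses=FTTTFT -> 0
  row 24 [11000]: clauses=TTTTTT -> 1
  row 25 [11001]: clauses=TTFTTT -> 0
  row 26 [11010]: clauses=FTTTFT -> 0
  row 27 [11011]: clauses=FTFTFT -> 0
  row 28 [11100]: clauses=TFTTTT -> 0
  row 29 [11101]: clauses=TFTTTT -> 0
  row 30 [11110]: clauses=FTTTFT -> 0
  row 31 [11111]: clauses=FTTTFT -> 0
Full result column, 8 rows per line (x1,x2 fixed per line; x3,x4,x5 runs 000..111 left to right):
  rows 0-7 [x1,x2=00]: 00000000  (ones: 0)
  rows 8-15 [x1,x2=01]: 00000000  (ones: 0)
  rows 16-23 [x1,x2=10]: 10000000  (ones: 1)
  rows 24-31 [x1,x2=11]: 10000000  (ones: 1)
Satisfying assignments = 0+0+1+1 = 2

2


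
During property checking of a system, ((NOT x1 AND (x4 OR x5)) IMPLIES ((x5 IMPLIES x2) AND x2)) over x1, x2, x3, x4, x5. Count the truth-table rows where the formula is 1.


Formula: ((NOT x1 AND (x4 OR x5)) IMPLIES ((x5 IMPLIES x2) AND x2)) over 5 vars (32 rows)
Evaluate each row (x1, x2, x3, x4, x5 as bits, MSB first):
  row 0 [00000]: ((NOT 0 AND (0 OR 0)) IMPLIES ((0 IMPLIES 0) AND 0)) -> 1
  row 1 [00001]: ((NOT 0 AND (0 OR 1)) IMPLIES ((1 IMPLIES 0) AND 0)) -> 0
  row 2 [00010]: ((NOT 0 AND (1 OR 0)) IMPLIES ((0 IMPLIES 0) AND 0)) -> 0
  row 3 [00011]: ((NOT 0 AND (1 OR 1)) IMPLIES ((1 IMPLIES 0) AND 0)) -> 0
  row 4 [00100]: ((NOT 0 AND (0 OR 0)) IMPLIES ((0 IMPLIES 0) AND 0)) -> 1
  row 5 [00101]: ((NOT 0 AND (0 OR 1)) IMPLIES ((1 IMPLIES 0) AND 0)) -> 0
  row 6 [00110]: ((NOT 0 AND (1 OR 0)) IMPLIES ((0 IMPLIES 0) AND 0)) -> 0
  row 7 [00111]: ((NOT 0 AND (1 OR 1)) IMPLIES ((1 IMPLIES 0) AND 0)) -> 0
  row 8 [01000]: ((NOT 0 AND (0 OR 0)) IMPLIES ((0 IMPLIES 1) AND 1)) -> 1
  row 9 [01001]: ((NOT 0 AND (0 OR 1)) IMPLIES ((1 IMPLIES 1) AND 1)) -> 1
  row 10 [01010]: ((NOT 0 AND (1 OR 0)) IMPLIES ((0 IMPLIES 1) AND 1)) -> 1
  row 11 [01011]: ((NOT 0 AND (1 OR 1)) IMPLIES ((1 IMPLIES 1) AND 1)) -> 1
  row 12 [01100]: ((NOT 0 AND (0 OR 0)) IMPLIES ((0 IMPLIES 1) AND 1)) -> 1
  row 13 [01101]: ((NOT 0 AND (0 OR 1)) IMPLIES ((1 IMPLIES 1) AND 1)) -> 1
  row 14 [01110]: ((NOT 0 AND (1 OR 0)) IMPLIES ((0 IMPLIES 1) AND 1)) -> 1
  row 15 [01111]: ((NOT 0 AND (1 OR 1)) IMPLIES ((1 IMPLIES 1) AND 1)) -> 1
  row 16 [10000]: ((NOT 1 AND (0 OR 0)) IMPLIES ((0 IMPLIES 0) AND 0)) -> 1
  row 17 [10001]: ((NOT 1 AND (0 OR 1)) IMPLIES ((1 IMPLIES 0) AND 0)) -> 1
  row 18 [10010]: ((NOT 1 AND (1 OR 0)) IMPLIES ((0 IMPLIES 0) AND 0)) -> 1
  row 19 [10011]: ((NOT 1 AND (1 OR 1)) IMPLIES ((1 IMPLIES 0) AND 0)) -> 1
  row 20 [10100]: ((NOT 1 AND (0 OR 0)) IMPLIES ((0 IMPLIES 0) AND 0)) -> 1
  row 21 [10101]: ((NOT 1 AND (0 OR 1)) IMPLIES ((1 IMPLIES 0) AND 0)) -> 1
  row 22 [10110]: ((NOT 1 AND (1 OR 0)) IMPLIES ((0 IMPLIES 0) AND 0)) -> 1
  row 23 [10111]: ((NOT 1 AND (1 OR 1)) IMPLIES ((1 IMPLIES 0) AND 0)) -> 1
  row 24 [11000]: ((NOT 1 AND (0 OR 0)) IMPLIES ((0 IMPLIES 1) AND 1)) -> 1
  row 25 [11001]: ((NOT 1 AND (0 OR 1)) IMPLIES ((1 IMPLIES 1) AND 1)) -> 1
  row 26 [11010]: ((NOT 1 AND (1 OR 0)) IMPLIES ((0 IMPLIES 1) AND 1)) -> 1
  row 27 [11011]: ((NOT 1 AND (1 OR 1)) IMPLIES ((1 IMPLIES 1) AND 1)) -> 1
  row 28 [11100]: ((NOT 1 AND (0 OR 0)) IMPLIES ((0 IMPLIES 1) AND 1)) -> 1
  row 29 [11101]: ((NOT 1 AND (0 OR 1)) IMPLIES ((1 IMPLIES 1) AND 1)) -> 1
  row 30 [11110]: ((NOT 1 AND (1 OR 0)) IMPLIES ((0 IMPLIES 1) AND 1)) -> 1
  row 31 [11111]: ((NOT 1 AND (1 OR 1)) IMPLIES ((1 IMPLIES 1) AND 1)) -> 1
Full result column, 8 rows per line (x1,x2 fixed per line; x3,x4,x5 runs 000..111 left to right):
  rows 0-7 [x1,x2=00]: 10001000  (ones: 2)
  rows 8-15 [x1,x2=01]: 11111111  (ones: 8)
  rows 16-23 [x1,x2=10]: 11111111  (ones: 8)
  rows 24-31 [x1,x2=11]: 11111111  (ones: 8)
Count of 1-rows = 2+8+8+8 = 26

26


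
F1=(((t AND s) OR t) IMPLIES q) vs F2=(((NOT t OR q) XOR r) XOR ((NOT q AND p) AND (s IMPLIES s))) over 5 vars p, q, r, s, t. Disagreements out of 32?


F1 = (((t AND s) OR t) IMPLIES q)
F2 = (((NOT t OR q) XOR r) XOR ((NOT q AND p) AND (s IMPLIES s)))
Evaluate both on each of 32 rows (bits = p,q,r,s,t):
  row 0 [00000]: F1=1 F2=1 -> 0
  row 1 [00001]: F1=0 F2=0 -> 0
  row 2 [00010]: F1=1 F2=1 -> 0
  row 3 [00011]: F1=0 F2=0 -> 0
  row 4 [00100]: F1=1 F2=0 (differ) -> 1
  row 5 [00101]: F1=0 F2=1 (differ) -> 1
  row 6 [00110]: F1=1 F2=0 (differ) -> 1
  row 7 [00111]: F1=0 F2=1 (differ) -> 1
  row 8 [01000]: F1=1 F2=1 -> 0
  row 9 [01001]: F1=1 F2=1 -> 0
  row 10 [01010]: F1=1 F2=1 -> 0
  row 11 [01011]: F1=1 F2=1 -> 0
  row 12 [01100]: F1=1 F2=0 (differ) -> 1
  row 13 [01101]: F1=1 F2=0 (differ) -> 1
  row 14 [01110]: F1=1 F2=0 (differ) -> 1
  row 15 [01111]: F1=1 F2=0 (differ) -> 1
  row 16 [10000]: F1=1 F2=0 (differ) -> 1
  row 17 [10001]: F1=0 F2=1 (differ) -> 1
  row 18 [10010]: F1=1 F2=0 (differ) -> 1
  row 19 [10011]: F1=0 F2=1 (differ) -> 1
  row 20 [10100]: F1=1 F2=1 -> 0
  row 21 [10101]: F1=0 F2=0 -> 0
  row 22 [10110]: F1=1 F2=1 -> 0
  row 23 [10111]: F1=0 F2=0 -> 0
  row 24 [11000]: F1=1 F2=1 -> 0
  row 25 [11001]: F1=1 F2=1 -> 0
  row 26 [11010]: F1=1 F2=1 -> 0
  row 27 [11011]: F1=1 F2=1 -> 0
  row 28 [11100]: F1=1 F2=0 (differ) -> 1
  row 29 [11101]: F1=1 F2=0 (differ) -> 1
  row 30 [11110]: F1=1 F2=0 (differ) -> 1
  row 31 [11111]: F1=1 F2=0 (differ) -> 1
Full result column, 8 rows per line (p,q fixed per line; r,s,t runs 000..111 left to right):
  rows 0-7 [p,q=00]: 00001111  (ones: 4)
  rows 8-15 [p,q=01]: 00001111  (ones: 4)
  rows 16-23 [p,q=10]: 11110000  (ones: 4)
  rows 24-31 [p,q=11]: 00001111  (ones: 4)
Disagreements = 4+4+4+4 = 16

16


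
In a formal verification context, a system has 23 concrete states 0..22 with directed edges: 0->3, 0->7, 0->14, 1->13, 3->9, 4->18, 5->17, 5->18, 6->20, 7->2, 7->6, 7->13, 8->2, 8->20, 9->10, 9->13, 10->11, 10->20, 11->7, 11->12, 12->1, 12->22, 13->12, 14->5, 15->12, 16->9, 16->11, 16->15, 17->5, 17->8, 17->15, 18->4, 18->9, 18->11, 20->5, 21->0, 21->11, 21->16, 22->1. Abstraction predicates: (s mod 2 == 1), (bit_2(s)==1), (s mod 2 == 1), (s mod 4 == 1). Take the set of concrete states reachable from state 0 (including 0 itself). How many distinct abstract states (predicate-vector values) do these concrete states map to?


BFS from 0:
Concrete reachable: {0, 1, 2, 3, 4, 5, 6, 7, 8, 9, 10, 11, 12, 13, 14, 15, 17, 18, 20, 22}
Abstract via predicates (s mod 2 == 1), (bit_2(s)==1), (s mod 2 == 1), (s mod 4 == 1):
  (0,0,0,0) <- {0, 2, 8, 10, 18}
  (0,1,0,0) <- {4, 6, 12, 14, 20, 22}
  (1,0,1,0) <- {3, 11}
  (1,0,1,1) <- {1, 9, 17}
  (1,1,1,0) <- {7, 15}
  (1,1,1,1) <- {5, 13}
Distinct abstract states = 6

6


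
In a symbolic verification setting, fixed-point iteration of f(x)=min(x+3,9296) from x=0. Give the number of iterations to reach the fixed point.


Step 1: x=0, cap=9296, increment=3
Step 2: x grows by 3 each step until capped at 9296; fixed point is x=9296
Step 3: iterations = ceil(9296/3) = 3099

3099


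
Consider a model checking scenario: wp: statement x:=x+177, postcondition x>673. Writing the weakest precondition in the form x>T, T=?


Formula: wp(x:=E, P) = P[E/x] (substitute E for x in postcondition)
Step 1: Postcondition: x>673
Step 2: Substitute x+177 for x: x+177>673
Step 3: Solve for x: x > 673-177 = 496

496


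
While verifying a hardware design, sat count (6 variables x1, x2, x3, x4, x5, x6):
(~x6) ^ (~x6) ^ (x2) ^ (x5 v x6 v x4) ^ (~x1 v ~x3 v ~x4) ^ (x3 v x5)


CNF with 6 clauses over 6 vars (64 assignments).
An assignment satisfies CNF iff every clause has >=1 true literal.
Check each row (bits = x1,x2,x3,x4,x5,x6; clause T/F shown):
  row 0 [000000]: clauses=TTFFTF -> 0
  row 1 [000001]: clauses=FFFTTF -> 0
  row 2 [000010]: clauses=TTFTTT -> 0
  row 3 [000011]: clauses=FFFTTT -> 0
  row 4 [000100]: clauses=TTFTTF -> 0
  (every remaining row is evaluated the same way; all 64 results are listed next)
Full result column, 8 rows per line (x1,x2,x3 fixed per line; x4,x5,x6 runs 000..111 left to right):
  rows 0-7 [x1,x2,x3=000]: 00000000  (ones: 0)
  rows 8-15 [x1,x2,x3=001]: 00000000  (ones: 0)
  rows 16-23 [x1,x2,x3=010]: 00100010  (ones: 2)
  rows 24-31 [x1,x2,x3=011]: 00101010  (ones: 3)
  rows 32-39 [x1,x2,x3=100]: 00000000  (ones: 0)
  rows 40-47 [x1,x2,x3=101]: 00000000  (ones: 0)
  rows 48-55 [x1,x2,x3=110]: 00100010  (ones: 2)
  rows 56-63 [x1,x2,x3=111]: 00100000  (ones: 1)
Satisfying assignments = 0+0+2+3+0+0+2+1 = 8

8


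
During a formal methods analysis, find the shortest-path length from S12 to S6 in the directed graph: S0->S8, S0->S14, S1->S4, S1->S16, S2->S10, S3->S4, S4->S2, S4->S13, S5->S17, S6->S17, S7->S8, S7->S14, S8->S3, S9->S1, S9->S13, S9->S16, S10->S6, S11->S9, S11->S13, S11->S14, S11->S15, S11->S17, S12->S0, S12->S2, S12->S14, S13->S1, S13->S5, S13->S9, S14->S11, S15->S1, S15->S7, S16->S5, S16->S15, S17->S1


BFS layer-by-layer from S12:
  dist 0: {S12}
  dist 1: {S0, S2, S14}
  dist 2: {S8, S10, S11}
  dist 3: {S3, S6, S9, S13, S15, S17}
  -> S6 reached at distance 3
Shortest path length = 3

3


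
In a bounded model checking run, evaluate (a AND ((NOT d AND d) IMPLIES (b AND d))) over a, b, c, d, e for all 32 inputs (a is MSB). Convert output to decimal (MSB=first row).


Formula: (a AND ((NOT d AND d) IMPLIES (b AND d))) over a, b, c, d, e (32 rows)
Evaluate each row (bits = a,b,c,d,e, MSB first):
  row 0 [00000]: (0 AND ((NOT 0 AND 0) IMPLIES (0 AND 0))) -> 0
  row 1 [00001]: (0 AND ((NOT 0 AND 0) IMPLIES (0 AND 0))) -> 0
  row 2 [00010]: (0 AND ((NOT 1 AND 1) IMPLIES (0 AND 1))) -> 0
  row 3 [00011]: (0 AND ((NOT 1 AND 1) IMPLIES (0 AND 1))) -> 0
  row 4 [00100]: (0 AND ((NOT 0 AND 0) IMPLIES (0 AND 0))) -> 0
  row 5 [00101]: (0 AND ((NOT 0 AND 0) IMPLIES (0 AND 0))) -> 0
  row 6 [00110]: (0 AND ((NOT 1 AND 1) IMPLIES (0 AND 1))) -> 0
  row 7 [00111]: (0 AND ((NOT 1 AND 1) IMPLIES (0 AND 1))) -> 0
  row 8 [01000]: (0 AND ((NOT 0 AND 0) IMPLIES (1 AND 0))) -> 0
  row 9 [01001]: (0 AND ((NOT 0 AND 0) IMPLIES (1 AND 0))) -> 0
  row 10 [01010]: (0 AND ((NOT 1 AND 1) IMPLIES (1 AND 1))) -> 0
  row 11 [01011]: (0 AND ((NOT 1 AND 1) IMPLIES (1 AND 1))) -> 0
  row 12 [01100]: (0 AND ((NOT 0 AND 0) IMPLIES (1 AND 0))) -> 0
  row 13 [01101]: (0 AND ((NOT 0 AND 0) IMPLIES (1 AND 0))) -> 0
  row 14 [01110]: (0 AND ((NOT 1 AND 1) IMPLIES (1 AND 1))) -> 0
  row 15 [01111]: (0 AND ((NOT 1 AND 1) IMPLIES (1 AND 1))) -> 0
  row 16 [10000]: (1 AND ((NOT 0 AND 0) IMPLIES (0 AND 0))) -> 1
  row 17 [10001]: (1 AND ((NOT 0 AND 0) IMPLIES (0 AND 0))) -> 1
  row 18 [10010]: (1 AND ((NOT 1 AND 1) IMPLIES (0 AND 1))) -> 1
  row 19 [10011]: (1 AND ((NOT 1 AND 1) IMPLIES (0 AND 1))) -> 1
  row 20 [10100]: (1 AND ((NOT 0 AND 0) IMPLIES (0 AND 0))) -> 1
  row 21 [10101]: (1 AND ((NOT 0 AND 0) IMPLIES (0 AND 0))) -> 1
  row 22 [10110]: (1 AND ((NOT 1 AND 1) IMPLIES (0 AND 1))) -> 1
  row 23 [10111]: (1 AND ((NOT 1 AND 1) IMPLIES (0 AND 1))) -> 1
  row 24 [11000]: (1 AND ((NOT 0 AND 0) IMPLIES (1 AND 0))) -> 1
  row 25 [11001]: (1 AND ((NOT 0 AND 0) IMPLIES (1 AND 0))) -> 1
  row 26 [11010]: (1 AND ((NOT 1 AND 1) IMPLIES (1 AND 1))) -> 1
  row 27 [11011]: (1 AND ((NOT 1 AND 1) IMPLIES (1 AND 1))) -> 1
  row 28 [11100]: (1 AND ((NOT 0 AND 0) IMPLIES (1 AND 0))) -> 1
  row 29 [11101]: (1 AND ((NOT 0 AND 0) IMPLIES (1 AND 0))) -> 1
  row 30 [11110]: (1 AND ((NOT 1 AND 1) IMPLIES (1 AND 1))) -> 1
  row 31 [11111]: (1 AND ((NOT 1 AND 1) IMPLIES (1 AND 1))) -> 1
Full result column, 4 rows per line (a,b,c fixed per line; d,e runs 00..11 left to right):
  rows 0-3 [a,b,c=000]: 0000  = hex 0
  rows 4-7 [a,b,c=001]: 0000  = hex 0
  rows 8-11 [a,b,c=010]: 0000  = hex 0
  rows 12-15 [a,b,c=011]: 0000  = hex 0
  rows 16-19 [a,b,c=100]: 1111  = hex F
  rows 20-23 [a,b,c=101]: 1111  = hex F
  rows 24-27 [a,b,c=110]: 1111  = hex F
  rows 28-31 [a,b,c=111]: 1111  = hex F
Output column (row 0 .. row 31) = 00000000000000001111111111111111
Output column grouped in 4s = 0000 0000 0000 0000 1111 1111 1111 1111 = 0x0000FFFF
Convert to decimal digit by digit (value = value*16 + digit):
  0 -> 0
  0*16 + 0 = 0
  0*16 + 0 = 0
  0*16 + 0 = 0
  0*16 + 15 (F) = 15
  15*16 + 15 (F) = 255
  255*16 + 15 (F) = 4095
  4095*16 + 15 (F) = 65535
Decimal = 65535

65535


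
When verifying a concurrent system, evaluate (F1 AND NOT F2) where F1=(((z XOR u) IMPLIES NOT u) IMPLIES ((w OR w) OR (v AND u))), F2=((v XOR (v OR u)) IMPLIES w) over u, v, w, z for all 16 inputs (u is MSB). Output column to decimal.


F1 = (((z XOR u) IMPLIES NOT u) IMPLIES ((w OR w) OR (v AND u)))
F2 = ((v XOR (v OR u)) IMPLIES w)
Counterexample to F1=>F2 is where F1=1 and F2=0.
Evaluate each row (bits = u,v,w,z, MSB first):
  row 0 [0000]: F1=0 F2=1 -> F1&~F2 -> 0
  row 1 [0001]: F1=0 F2=1 -> F1&~F2 -> 0
  row 2 [0010]: F1=1 F2=1 -> F1&~F2 -> 0
  row 3 [0011]: F1=1 F2=1 -> F1&~F2 -> 0
  row 4 [0100]: F1=0 F2=1 -> F1&~F2 -> 0
  row 5 [0101]: F1=0 F2=1 -> F1&~F2 -> 0
  row 6 [0110]: F1=1 F2=1 -> F1&~F2 -> 0
  row 7 [0111]: F1=1 F2=1 -> F1&~F2 -> 0
  row 8 [1000]: F1=1 F2=0 -> F1&~F2 -> 1
  row 9 [1001]: F1=0 F2=0 -> F1&~F2 -> 0
  row 10 [1010]: F1=1 F2=1 -> F1&~F2 -> 0
  row 11 [1011]: F1=1 F2=1 -> F1&~F2 -> 0
  row 12 [1100]: F1=1 F2=1 -> F1&~F2 -> 0
  row 13 [1101]: F1=1 F2=1 -> F1&~F2 -> 0
  row 14 [1110]: F1=1 F2=1 -> F1&~F2 -> 0
  row 15 [1111]: F1=1 F2=1 -> F1&~F2 -> 0
Full result column, 4 rows per line (u,v fixed per line; w,z runs 00..11 left to right):
  rows 0-3 [u,v=00]: 0000  = hex 0
  rows 4-7 [u,v=01]: 0000  = hex 0
  rows 8-11 [u,v=10]: 1000  = hex 8
  rows 12-15 [u,v=11]: 0000  = hex 0
Counterexample vector (row 0 .. row 15) = 0000000010000000
Output column grouped in 4s = 0000 0000 1000 0000 = 0x0080
Convert to decimal digit by digit (value = value*16 + digit):
  0 -> 0
  0*16 + 0 = 0
  0*16 + 8 = 8
  8*16 + 0 = 128
Decimal = 128

128


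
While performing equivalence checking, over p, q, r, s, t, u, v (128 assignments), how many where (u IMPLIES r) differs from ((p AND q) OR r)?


F1 = (u IMPLIES r)
F2 = ((p AND q) OR r)
Evaluate both on each of 128 rows (bits = p,q,r,s,t,u,v):
  row 0 [0000000]: F1=1 F2=0 (differ) -> 1
  row 1 [0000001]: F1=1 F2=0 (differ) -> 1
  row 2 [0000010]: F1=0 F2=0 -> 0
  row 3 [0000011]: F1=0 F2=0 -> 0
  row 4 [0000100]: F1=1 F2=0 (differ) -> 1
  (every remaining row is evaluated the same way; all 128 results are listed next)
Full result column, 8 rows per line (p,q,r,s fixed per line; t,u,v runs 000..111 left to right):
  rows 0-7 [p,q,r,s=0000]: 11001100  (ones: 4)
  rows 8-15 [p,q,r,s=0001]: 11001100  (ones: 4)
  rows 16-23 [p,q,r,s=0010]: 00000000  (ones: 0)
  rows 24-31 [p,q,r,s=0011]: 00000000  (ones: 0)
  rows 32-39 [p,q,r,s=0100]: 11001100  (ones: 4)
  rows 40-47 [p,q,r,s=0101]: 11001100  (ones: 4)
  rows 48-55 [p,q,r,s=0110]: 00000000  (ones: 0)
  rows 56-63 [p,q,r,s=0111]: 00000000  (ones: 0)
  rows 64-71 [p,q,r,s=1000]: 11001100  (ones: 4)
  rows 72-79 [p,q,r,s=1001]: 11001100  (ones: 4)
  rows 80-87 [p,q,r,s=1010]: 00000000  (ones: 0)
  rows 88-95 [p,q,r,s=1011]: 00000000  (ones: 0)
  rows 96-103 [p,q,r,s=1100]: 00110011  (ones: 4)
  rows 104-111 [p,q,r,s=1101]: 00110011  (ones: 4)
  rows 112-119 [p,q,r,s=1110]: 00000000  (ones: 0)
  rows 120-127 [p,q,r,s=1111]: 00000000  (ones: 0)
Disagreements = 4+4+0+0+4+4+0+0+4+4+0+0+4+4+0+0 = 32

32


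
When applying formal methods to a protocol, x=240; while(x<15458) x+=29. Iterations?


Step 1: x goes from 240 toward 15458 by 29; the body runs while x<15458, so iterations = ceil((bound-start)/step)
Step 2: Distance=15218
Step 3: ceil(15218/29)=525

525


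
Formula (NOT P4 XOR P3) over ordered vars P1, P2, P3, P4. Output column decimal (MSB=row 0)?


Formula: (NOT P4 XOR P3) over P1, P2, P3, P4 (16 rows)
Evaluate each row (bits = P1,P2,P3,P4, MSB first):
  row 0 [0000]: (NOT 0 XOR 0) -> 1
  row 1 [0001]: (NOT 1 XOR 0) -> 0
  row 2 [0010]: (NOT 0 XOR 1) -> 0
  row 3 [0011]: (NOT 1 XOR 1) -> 1
  row 4 [0100]: (NOT 0 XOR 0) -> 1
  row 5 [0101]: (NOT 1 XOR 0) -> 0
  row 6 [0110]: (NOT 0 XOR 1) -> 0
  row 7 [0111]: (NOT 1 XOR 1) -> 1
  row 8 [1000]: (NOT 0 XOR 0) -> 1
  row 9 [1001]: (NOT 1 XOR 0) -> 0
  row 10 [1010]: (NOT 0 XOR 1) -> 0
  row 11 [1011]: (NOT 1 XOR 1) -> 1
  row 12 [1100]: (NOT 0 XOR 0) -> 1
  row 13 [1101]: (NOT 1 XOR 0) -> 0
  row 14 [1110]: (NOT 0 XOR 1) -> 0
  row 15 [1111]: (NOT 1 XOR 1) -> 1
Full result column, 4 rows per line (P1,P2 fixed per line; P3,P4 runs 00..11 left to right):
  rows 0-3 [P1,P2=00]: 1001  = hex 9
  rows 4-7 [P1,P2=01]: 1001  = hex 9
  rows 8-11 [P1,P2=10]: 1001  = hex 9
  rows 12-15 [P1,P2=11]: 1001  = hex 9
Output column (row 0 .. row 15) = 1001100110011001
Output column grouped in 4s = 1001 1001 1001 1001 = 0x9999
Convert to decimal digit by digit (value = value*16 + digit):
  9 -> 9
  9*16 + 9 = 153
  153*16 + 9 = 2457
  2457*16 + 9 = 39321
Decimal = 39321

39321


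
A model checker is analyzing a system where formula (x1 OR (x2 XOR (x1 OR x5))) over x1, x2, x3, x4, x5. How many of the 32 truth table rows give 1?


Formula: (x1 OR (x2 XOR (x1 OR x5))) over 5 vars (32 rows)
Evaluate each row (x1, x2, x3, x4, x5 as bits, MSB first):
  row 0 [00000]: (0 OR (0 XOR (0 OR 0))) -> 0
  row 1 [00001]: (0 OR (0 XOR (0 OR 1))) -> 1
  row 2 [00010]: (0 OR (0 XOR (0 OR 0))) -> 0
  row 3 [00011]: (0 OR (0 XOR (0 OR 1))) -> 1
  row 4 [00100]: (0 OR (0 XOR (0 OR 0))) -> 0
  row 5 [00101]: (0 OR (0 XOR (0 OR 1))) -> 1
  row 6 [00110]: (0 OR (0 XOR (0 OR 0))) -> 0
  row 7 [00111]: (0 OR (0 XOR (0 OR 1))) -> 1
  row 8 [01000]: (0 OR (1 XOR (0 OR 0))) -> 1
  row 9 [01001]: (0 OR (1 XOR (0 OR 1))) -> 0
  row 10 [01010]: (0 OR (1 XOR (0 OR 0))) -> 1
  row 11 [01011]: (0 OR (1 XOR (0 OR 1))) -> 0
  row 12 [01100]: (0 OR (1 XOR (0 OR 0))) -> 1
  row 13 [01101]: (0 OR (1 XOR (0 OR 1))) -> 0
  row 14 [01110]: (0 OR (1 XOR (0 OR 0))) -> 1
  row 15 [01111]: (0 OR (1 XOR (0 OR 1))) -> 0
  row 16 [10000]: (1 OR (0 XOR (1 OR 0))) -> 1
  row 17 [10001]: (1 OR (0 XOR (1 OR 1))) -> 1
  row 18 [10010]: (1 OR (0 XOR (1 OR 0))) -> 1
  row 19 [10011]: (1 OR (0 XOR (1 OR 1))) -> 1
  row 20 [10100]: (1 OR (0 XOR (1 OR 0))) -> 1
  row 21 [10101]: (1 OR (0 XOR (1 OR 1))) -> 1
  row 22 [10110]: (1 OR (0 XOR (1 OR 0))) -> 1
  row 23 [10111]: (1 OR (0 XOR (1 OR 1))) -> 1
  row 24 [11000]: (1 OR (1 XOR (1 OR 0))) -> 1
  row 25 [11001]: (1 OR (1 XOR (1 OR 1))) -> 1
  row 26 [11010]: (1 OR (1 XOR (1 OR 0))) -> 1
  row 27 [11011]: (1 OR (1 XOR (1 OR 1))) -> 1
  row 28 [11100]: (1 OR (1 XOR (1 OR 0))) -> 1
  row 29 [11101]: (1 OR (1 XOR (1 OR 1))) -> 1
  row 30 [11110]: (1 OR (1 XOR (1 OR 0))) -> 1
  row 31 [11111]: (1 OR (1 XOR (1 OR 1))) -> 1
Full result column, 8 rows per line (x1,x2 fixed per line; x3,x4,x5 runs 000..111 left to right):
  rows 0-7 [x1,x2=00]: 01010101  (ones: 4)
  rows 8-15 [x1,x2=01]: 10101010  (ones: 4)
  rows 16-23 [x1,x2=10]: 11111111  (ones: 8)
  rows 24-31 [x1,x2=11]: 11111111  (ones: 8)
Count of 1-rows = 4+4+8+8 = 24

24


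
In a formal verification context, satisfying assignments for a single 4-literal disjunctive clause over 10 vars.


Step 1: Total=2^10=1024
Step 2: Unsat when all 4 false: 2^6=64
Step 3: Sat=1024-64=960

960


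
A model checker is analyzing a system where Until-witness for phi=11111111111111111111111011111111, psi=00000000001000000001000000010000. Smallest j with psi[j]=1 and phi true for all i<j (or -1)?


(phi U psi) at 0: need smallest j with psi[j]=1 and phi[i]=1 for all i in [0,j).
Scan from step 0:
  step 0: phi=1, psi=0 -> continue
  step 1: phi=1, psi=0 -> continue
  step 2: phi=1, psi=0 -> continue
  step 3: phi=1, psi=0 -> continue
  step 10: psi=1 and phi held for [0,10) -> witness found
Witness step = 10

10


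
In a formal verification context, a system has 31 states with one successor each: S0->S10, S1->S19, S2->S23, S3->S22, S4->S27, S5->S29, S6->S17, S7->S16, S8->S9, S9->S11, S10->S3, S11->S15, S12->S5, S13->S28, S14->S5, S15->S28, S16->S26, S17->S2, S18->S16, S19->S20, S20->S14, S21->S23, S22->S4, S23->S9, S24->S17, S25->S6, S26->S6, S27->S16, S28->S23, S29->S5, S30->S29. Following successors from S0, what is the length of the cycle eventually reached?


Trace from S0 until a state repeats:
  S0 -> S10 -> S3 -> S22 -> S4 -> S27 -> S16 -> S26 -> S6 -> S17 -> S2 -> S23 -> S9 -> S11 -> S15 -> S28 -> S23
S23 first seen at step 11, revisited at step 16.
Cycle length = 16 - 11 = 5

5


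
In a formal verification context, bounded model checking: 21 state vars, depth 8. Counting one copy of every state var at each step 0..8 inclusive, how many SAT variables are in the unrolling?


BMC unrolls to depth k, creating one copy of each state var for steps 0..k.
Step count = 8 + 1 = 9 (steps 0 through 8)
Vars per step = 21
Total = 21 * 9 = 189

189


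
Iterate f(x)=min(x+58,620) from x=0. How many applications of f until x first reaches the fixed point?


Step 1: x=0, cap=620, increment=58
Step 2: x grows by 58 each step until capped at 620; fixed point is x=620
Step 3: iterations = ceil(620/58) = 11

11


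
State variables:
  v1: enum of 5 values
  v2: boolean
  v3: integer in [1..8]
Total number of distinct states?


State space = product of domain sizes of all variables.
Domain sizes:
  v1 (enum of 5 values): 5
  v2 (boolean): 2
  v3 (integer in [1..8]): 8
Product = 5 * 2 * 8 = 80

80


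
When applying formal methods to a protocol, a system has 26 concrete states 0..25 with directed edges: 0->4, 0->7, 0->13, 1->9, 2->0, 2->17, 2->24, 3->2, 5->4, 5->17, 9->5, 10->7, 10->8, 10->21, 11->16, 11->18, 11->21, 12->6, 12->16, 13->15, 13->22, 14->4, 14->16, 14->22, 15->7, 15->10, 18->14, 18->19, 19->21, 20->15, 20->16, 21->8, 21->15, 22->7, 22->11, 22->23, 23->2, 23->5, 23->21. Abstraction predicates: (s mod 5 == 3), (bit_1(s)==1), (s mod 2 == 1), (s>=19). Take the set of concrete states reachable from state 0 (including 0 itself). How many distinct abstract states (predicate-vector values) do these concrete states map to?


BFS from 0:
Concrete reachable: {0, 2, 4, 5, 7, 8, 10, 11, 13, 14, 15, 16, 17, 18, 19, 21, 22, 23, 24}
Abstract via predicates (s mod 5 == 3), (bit_1(s)==1), (s mod 2 == 1), (s>=19):
  (0,0,0,0) <- {0, 4, 16}
  (0,0,0,1) <- {24}
  (0,0,1,0) <- {5, 17}
  (0,0,1,1) <- {21}
  (0,1,0,0) <- {2, 10, 14}
  (0,1,0,1) <- {22}
  (0,1,1,0) <- {7, 11, 15}
  (0,1,1,1) <- {19}
  (1,0,0,0) <- {8}
  (1,0,1,0) <- {13}
  (1,1,0,0) <- {18}
  (1,1,1,1) <- {23}
Distinct abstract states = 12

12


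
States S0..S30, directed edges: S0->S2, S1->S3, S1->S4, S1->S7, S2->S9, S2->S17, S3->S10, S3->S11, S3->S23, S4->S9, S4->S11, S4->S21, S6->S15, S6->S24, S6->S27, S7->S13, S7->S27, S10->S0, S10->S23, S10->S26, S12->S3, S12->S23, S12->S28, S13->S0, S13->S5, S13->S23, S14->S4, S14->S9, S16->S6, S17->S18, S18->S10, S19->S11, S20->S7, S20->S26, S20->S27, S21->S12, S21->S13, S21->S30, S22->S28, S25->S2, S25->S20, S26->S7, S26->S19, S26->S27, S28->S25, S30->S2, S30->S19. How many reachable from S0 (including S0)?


BFS from S0:
  layer 0: {S0}
  layer 1: {S2}
  layer 2: {S9, S17}
  layer 3: {S18}
  layer 4: {S10}
  layer 5: {S23, S26}
  layer 6: {S7, S19, S27}
  layer 7: {S11, S13}
  layer 8: {S5}
Reachable set: {S0, S2, S5, S7, S9, S10, S11, S13, S17, S18, S19, S23, S26, S27}
Count = 14

14


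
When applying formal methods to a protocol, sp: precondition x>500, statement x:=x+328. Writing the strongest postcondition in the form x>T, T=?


Formula: sp(P, x:=E) = exists old_x. (x = E[old_x/x]) AND P[old_x/x] (old_x is the value of x before the assignment; eliminate old_x by solving x = E[old_x/x] for old_x)
Step 1: Precondition P: x>500, i.e. old_x > 500
Step 2: Assignment gives x = old_x + 328, so old_x = x - 328
Step 3: Substitute into P: x - 328 > 500
Step 4: Simplify: x > 500+328 = 828

828


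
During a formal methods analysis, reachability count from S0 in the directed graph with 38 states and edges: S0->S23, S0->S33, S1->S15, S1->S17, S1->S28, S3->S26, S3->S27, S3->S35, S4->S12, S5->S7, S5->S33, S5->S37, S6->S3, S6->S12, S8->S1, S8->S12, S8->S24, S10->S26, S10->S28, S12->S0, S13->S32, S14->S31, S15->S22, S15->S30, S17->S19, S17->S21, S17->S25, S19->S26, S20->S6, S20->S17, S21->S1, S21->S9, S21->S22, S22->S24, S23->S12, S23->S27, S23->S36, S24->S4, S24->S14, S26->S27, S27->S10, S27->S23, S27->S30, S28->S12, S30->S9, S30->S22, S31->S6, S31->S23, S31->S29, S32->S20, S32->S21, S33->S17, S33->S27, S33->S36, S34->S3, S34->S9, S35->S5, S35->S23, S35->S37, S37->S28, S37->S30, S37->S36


BFS from S0:
  layer 0: {S0}
  layer 1: {S23, S33}
  layer 2: {S12, S17, S27, S36}
  layer 3: {S10, S19, S21, S25, S30}
  layer 4: {S1, S9, S22, S26, S28}
  layer 5: {S15, S24}
  layer 6: {S4, S14}
  layer 7: {S31}
  layer 8: {S6, S29}
  layer 9: {S3}
  layer 10: {S35}
  layer 11: {S5, S37}
  layer 12: {S7}
Reachable set: {S0, S1, S3, S4, S5, S6, S7, S9, S10, S12, S14, S15, S17, S19, S21, S22, S23, S24, S25, S26, S27, S28, S29, S30, S31, S33, S35, S36, S37}
Count = 29

29


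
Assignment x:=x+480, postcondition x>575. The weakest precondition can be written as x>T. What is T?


Formula: wp(x:=E, P) = P[E/x] (substitute E for x in postcondition)
Step 1: Postcondition: x>575
Step 2: Substitute x+480 for x: x+480>575
Step 3: Solve for x: x > 575-480 = 95

95


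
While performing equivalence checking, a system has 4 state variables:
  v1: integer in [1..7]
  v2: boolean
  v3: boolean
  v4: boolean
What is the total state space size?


State space = product of domain sizes of all variables.
Domain sizes:
  v1 (integer in [1..7]): 7
  v2 (boolean): 2
  v3 (boolean): 2
  v4 (boolean): 2
Product = 7 * 2 * 2 * 2 = 56

56


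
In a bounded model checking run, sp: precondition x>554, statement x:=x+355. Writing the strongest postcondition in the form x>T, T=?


Formula: sp(P, x:=E) = exists old_x. (x = E[old_x/x]) AND P[old_x/x] (old_x is the value of x before the assignment; eliminate old_x by solving x = E[old_x/x] for old_x)
Step 1: Precondition P: x>554, i.e. old_x > 554
Step 2: Assignment gives x = old_x + 355, so old_x = x - 355
Step 3: Substitute into P: x - 355 > 554
Step 4: Simplify: x > 554+355 = 909

909


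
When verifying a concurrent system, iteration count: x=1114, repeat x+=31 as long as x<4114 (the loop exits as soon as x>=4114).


Step 1: x goes from 1114 toward 4114 by 31; the body runs while x<4114, so iterations = ceil((bound-start)/step)
Step 2: Distance=3000
Step 3: ceil(3000/31)=97

97


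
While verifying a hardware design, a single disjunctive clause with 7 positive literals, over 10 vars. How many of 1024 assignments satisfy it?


Step 1: Total=2^10=1024
Step 2: Unsat when all 7 false: 2^3=8
Step 3: Sat=1024-8=1016

1016


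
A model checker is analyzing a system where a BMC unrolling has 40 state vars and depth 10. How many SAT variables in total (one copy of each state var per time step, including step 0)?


BMC unrolls to depth k, creating one copy of each state var for steps 0..k.
Step count = 10 + 1 = 11 (steps 0 through 10)
Vars per step = 40
Total = 40 * 11 = 440

440
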